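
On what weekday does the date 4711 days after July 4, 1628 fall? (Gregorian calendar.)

First find the weekday of Jul 4, 1628. Doomsday rule: the anchor day for the 1600s is Tuesday. For year 28: 28÷12 = 2 r 4, and 4÷4 = 1, so 2+4+1 = 7.
Tuesday + 7 ≡ Tuesday — that's 1628's doomsday.
In July the doomsday date is Jul 11.
Jul 4 is 7 days before Jul 11; 7 mod 7 = 0, so Tuesday − 0 = Tuesday.
4711 mod 7 = 0, so 4711 days after a Tuesday is Tuesday + 0 = Tuesday.

Tuesday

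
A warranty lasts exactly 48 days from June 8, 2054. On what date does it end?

July 26, 2054

Jun has 30 days: +23 → Jul 1, 2054 (25 left).
+25 → Jul 26, 2054.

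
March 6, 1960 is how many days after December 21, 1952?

Dec 21, 1952 → Dec 21, 1953: 365 days.
Dec 21, 1953 → Dec 21, 1954: 365 days.
Dec 21, 1954 → Dec 21, 1955: 365 days.
Dec 21, 1955 → Dec 21, 1956: 366 days (Feb 29, 1956 is in that span).
Dec 21, 1956 → Dec 21, 1957: 365 days.
Dec 21, 1957 → Dec 21, 1958: 365 days.
Dec 21, 1958 → Dec 21, 1959: 365 days.
Dec 21, 1959 → Jan 21, 1960: 31 days (December has 31).
Jan 21, 1960 → Feb 21, 1960: 31 days (January has 31).
Feb 21, 1960 → Mar 6, 1960: 14 days.
Total: 2632 days.

2632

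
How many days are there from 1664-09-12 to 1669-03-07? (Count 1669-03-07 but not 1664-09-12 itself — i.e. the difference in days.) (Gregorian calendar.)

1637

Sep 12, 1664 → Sep 12, 1665: 365 days.
Sep 12, 1665 → Sep 12, 1666: 365 days.
Sep 12, 1666 → Sep 12, 1667: 365 days.
Sep 12, 1667 → Sep 12, 1668: 366 days (Feb 29, 1668 is in that span).
Sep 12, 1668 → Oct 12, 1668: 30 days (September has 30).
Oct 12, 1668 → Nov 12, 1668: 31 days (October has 31).
Nov 12, 1668 → Dec 12, 1668: 30 days (November has 30).
Dec 12, 1668 → Jan 12, 1669: 31 days (December has 31).
Jan 12, 1669 → Feb 12, 1669: 31 days (January has 31).
Feb 12, 1669 → Mar 7, 1669: 23 days.
Total: 1637 days.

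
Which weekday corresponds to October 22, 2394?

Doomsday rule: the anchor day for the 2300s is Wednesday. For year 94: 94÷12 = 7 r 10, and 10÷4 = 2, so 7+10+2 = 19.
Wednesday + 19 ≡ Monday — that's 2394's doomsday.
In October the doomsday date is Oct 10.
Oct 22 is 12 days after Oct 10; 12 mod 7 = 5, so Monday + 5 = Saturday.

Saturday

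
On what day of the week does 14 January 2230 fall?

Doomsday rule: the anchor day for the 2200s is Friday. For year 30: 30÷12 = 2 r 6, and 6÷4 = 1, so 2+6+1 = 9.
Friday + 9 ≡ Sunday — that's 2230's doomsday.
In January the doomsday date is Jan 3 (2230 is not a leap year).
Jan 14 is 11 days after Jan 3; 11 mod 7 = 4, so Sunday + 4 = Thursday.

Thursday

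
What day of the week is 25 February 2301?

Doomsday rule: the anchor day for the 2300s is Wednesday. For year 01: 1÷12 = 0 r 1, and 1÷4 = 0, so 0+1+0 = 1.
Wednesday + 1 ≡ Thursday — that's 2301's doomsday.
In February the doomsday date is Feb 28 (2301 is not a leap year).
Feb 25 is 3 days before Feb 28; 3 mod 7 = 3, so Thursday − 3 = Monday.

Monday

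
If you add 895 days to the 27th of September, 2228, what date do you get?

March 11, 2231

+365 (one year) → Sep 27, 2229 (530 left).
+365 (one year) → Sep 27, 2230 (165 left).
Sep has 30 days: +4 → Oct 1, 2230 (161 left).
Oct has 31 days: +31 → Nov 1, 2230 (130 left).
Nov has 30 days: +30 → Dec 1, 2230 (100 left).
Dec has 31 days: +31 → Jan 1, 2231 (69 left).
Jan has 31 days: +31 → Feb 1, 2231 (38 left).
Feb has 28 days: +28 → Mar 1, 2231 (10 left).
+10 → Mar 11, 2231.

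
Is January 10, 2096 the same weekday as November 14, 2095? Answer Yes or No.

From Nov 14, 2095 to Jan 10, 2096 is 57 days.
57 mod 7 = 1, so they are different weekdays.
(Nov 14, 2095 is a Monday; Jan 10, 2096 is a Tuesday.)

No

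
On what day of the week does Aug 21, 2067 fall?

Sunday

Doomsday rule: the anchor day for the 2000s is Tuesday. For year 67: 67÷12 = 5 r 7, and 7÷4 = 1, so 5+7+1 = 13.
Tuesday + 13 ≡ Monday — that's 2067's doomsday.
In August the doomsday date is Aug 8.
Aug 21 is 13 days after Aug 8; 13 mod 7 = 6, so Monday + 6 = Sunday.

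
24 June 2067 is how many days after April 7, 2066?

Apr 7, 2066 → Apr 7, 2067: 365 days.
Apr 7, 2067 → May 7, 2067: 30 days (April has 30).
May 7, 2067 → Jun 7, 2067: 31 days (May has 31).
Jun 7, 2067 → Jun 24, 2067: 17 days.
Total: 443 days.

443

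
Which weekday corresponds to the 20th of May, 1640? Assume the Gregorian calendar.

Doomsday rule: the anchor day for the 1600s is Tuesday. For year 40: 40÷12 = 3 r 4, and 4÷4 = 1, so 3+4+1 = 8.
Tuesday + 8 ≡ Wednesday — that's 1640's doomsday.
In May the doomsday date is May 9.
May 20 is 11 days after May 9; 11 mod 7 = 4, so Wednesday + 4 = Sunday.

Sunday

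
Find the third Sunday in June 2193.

June 16, 2193

June 1, 2193 is a Saturday.
The first Sunday is therefore June 2 (1 days later).
The third Sunday is 2 + 2×7 = June 16.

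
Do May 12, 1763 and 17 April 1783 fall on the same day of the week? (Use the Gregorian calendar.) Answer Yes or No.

Yes

From May 12, 1763 to Apr 17, 1783 is 7280 days.
7280 mod 7 = 0, so they are the same weekday.
(May 12, 1763 is a Thursday; Apr 17, 1783 is a Thursday.)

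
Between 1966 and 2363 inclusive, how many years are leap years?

Multiples of 4 in [1966,2363]: 99.
Of those, multiples of 100: 4 (not leap unless ÷400).
Multiples of 400: 1.
Leap years = 99 − 4 + 1 = 96.

96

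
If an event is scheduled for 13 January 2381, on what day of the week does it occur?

Tuesday

Doomsday rule: the anchor day for the 2300s is Wednesday. For year 81: 81÷12 = 6 r 9, and 9÷4 = 2, so 6+9+2 = 17.
Wednesday + 17 ≡ Saturday — that's 2381's doomsday.
In January the doomsday date is Jan 3 (2381 is not a leap year).
Jan 13 is 10 days after Jan 3; 10 mod 7 = 3, so Saturday + 3 = Tuesday.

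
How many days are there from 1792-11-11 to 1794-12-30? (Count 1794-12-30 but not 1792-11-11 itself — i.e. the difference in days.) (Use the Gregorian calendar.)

779

Nov 11, 1792 → Nov 11, 1793: 365 days.
Nov 11, 1793 → Nov 11, 1794: 365 days.
Nov 11, 1794 → Dec 11, 1794: 30 days (November has 30).
Dec 11, 1794 → Dec 30, 1794: 19 days.
Total: 779 days.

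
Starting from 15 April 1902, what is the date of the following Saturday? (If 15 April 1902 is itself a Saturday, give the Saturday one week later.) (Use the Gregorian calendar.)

April 19, 1902

Apr 15, 1902 is a Tuesday.
From Tuesday to the next Saturday is 4 days.
Apr 15, 1902 + 4 = Apr 19, 1902.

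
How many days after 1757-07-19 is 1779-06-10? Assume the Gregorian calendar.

7996

Jul 19, 1757 → Jul 19, 1758: 365 days.
Jul 19, 1758 → Jul 19, 1759: 365 days.
Jul 19, 1759 → Jul 19, 1760: 366 days (Feb 29, 1760 is in that span).
Jul 19, 1760 → Jul 19, 1761: 365 days.
Jul 19, 1761 → Jul 19, 1762: 365 days.
Jul 19, 1762 → Jul 19, 1763: 365 days.
Jul 19, 1763 → Jul 19, 1764: 366 days (Feb 29, 1764 is in that span).
Jul 19, 1764 → Jul 19, 1765: 365 days.
Jul 19, 1765 → Jul 19, 1766: 365 days.
Jul 19, 1766 → Jul 19, 1767: 365 days.
Jul 19, 1767 → Jul 19, 1768: 366 days (Feb 29, 1768 is in that span).
Jul 19, 1768 → Jul 19, 1769: 365 days.
Jul 19, 1769 → Jul 19, 1770: 365 days.
Jul 19, 1770 → Jul 19, 1771: 365 days.
Jul 19, 1771 → Jul 19, 1772: 366 days (Feb 29, 1772 is in that span).
Jul 19, 1772 → Jul 19, 1773: 365 days.
Jul 19, 1773 → Jul 19, 1774: 365 days.
Jul 19, 1774 → Jul 19, 1775: 365 days.
Jul 19, 1775 → Jul 19, 1776: 366 days (Feb 29, 1776 is in that span).
Jul 19, 1776 → Jul 19, 1777: 365 days.
Jul 19, 1777 → Jul 19, 1778: 365 days.
Jul 19, 1778 → Aug 19, 1778: 31 days (July has 31).
Aug 19, 1778 → Sep 19, 1778: 31 days (August has 31).
Sep 19, 1778 → Oct 19, 1778: 30 days (September has 30).
Oct 19, 1778 → Nov 19, 1778: 31 days (October has 31).
Nov 19, 1778 → Dec 19, 1778: 30 days (November has 30).
Dec 19, 1778 → Jan 19, 1779: 31 days (December has 31).
Jan 19, 1779 → Feb 19, 1779: 31 days (January has 31).
Feb 19, 1779 → Mar 19, 1779: 28 days (February has 28).
Mar 19, 1779 → Apr 19, 1779: 31 days (March has 31).
Apr 19, 1779 → May 19, 1779: 30 days (April has 30).
May 19, 1779 → Jun 10, 1779: 22 days.
Total: 7996 days.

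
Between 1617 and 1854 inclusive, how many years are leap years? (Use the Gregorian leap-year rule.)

57

Multiples of 4 in [1617,1854]: 59.
Of those, multiples of 100: 2 (not leap unless ÷400).
Multiples of 400: 0.
Leap years = 59 − 2 + 0 = 57.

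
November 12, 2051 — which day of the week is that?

January 1, 2051 is a Sunday.
Jan 1, 2051 → Feb 1, 2051: 31 days (January has 31).
Feb 1, 2051 → Mar 1, 2051: 28 days (February has 28).
Mar 1, 2051 → Apr 1, 2051: 31 days (March has 31).
Apr 1, 2051 → May 1, 2051: 30 days (April has 30).
May 1, 2051 → Jun 1, 2051: 31 days (May has 31).
Jun 1, 2051 → Jul 1, 2051: 30 days (June has 30).
Jul 1, 2051 → Aug 1, 2051: 31 days (July has 31).
Aug 1, 2051 → Sep 1, 2051: 31 days (August has 31).
Sep 1, 2051 → Oct 1, 2051: 30 days (September has 30).
Oct 1, 2051 → Nov 1, 2051: 31 days (October has 31).
Nov 1, 2051 → Nov 12, 2051: 11 days.
Total: 315 days.
315 mod 7 = 0, so Sunday + 0 = Sunday.

Sunday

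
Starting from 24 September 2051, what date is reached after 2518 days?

August 16, 2058

+366 (one year; includes Feb 29, 2052) → Sep 24, 2052 (2152 left).
+365 (one year) → Sep 24, 2053 (1787 left).
+365 (one year) → Sep 24, 2054 (1422 left).
+365 (one year) → Sep 24, 2055 (1057 left).
+366 (one year; includes Feb 29, 2056) → Sep 24, 2056 (691 left).
+365 (one year) → Sep 24, 2057 (326 left).
Sep has 30 days: +7 → Oct 1, 2057 (319 left).
Oct has 31 days: +31 → Nov 1, 2057 (288 left).
Nov has 30 days: +30 → Dec 1, 2057 (258 left).
Dec has 31 days: +31 → Jan 1, 2058 (227 left).
Jan has 31 days: +31 → Feb 1, 2058 (196 left).
Feb has 28 days: +28 → Mar 1, 2058 (168 left).
Mar has 31 days: +31 → Apr 1, 2058 (137 left).
Apr has 30 days: +30 → May 1, 2058 (107 left).
May has 31 days: +31 → Jun 1, 2058 (76 left).
Jun has 30 days: +30 → Jul 1, 2058 (46 left).
Jul has 31 days: +31 → Aug 1, 2058 (15 left).
+15 → Aug 16, 2058.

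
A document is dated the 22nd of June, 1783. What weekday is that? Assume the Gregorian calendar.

Sunday

Doomsday rule: the anchor day for the 1700s is Sunday. For year 83: 83÷12 = 6 r 11, and 11÷4 = 2, so 6+11+2 = 19.
Sunday + 19 ≡ Friday — that's 1783's doomsday.
In June the doomsday date is Jun 6.
Jun 22 is 16 days after Jun 6; 16 mod 7 = 2, so Friday + 2 = Sunday.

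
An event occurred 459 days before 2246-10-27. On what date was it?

July 25, 2245

−365 (one year) → Oct 27, 2245 (94 left).
−27 → Sep 30, 2245 (end of Sep, 30 days; 67 left).
−30 → Aug 31, 2245 (end of Aug, 31 days; 37 left).
−31 → Jul 31, 2245 (end of Jul, 31 days; 6 left).
−6 → Jul 25, 2245.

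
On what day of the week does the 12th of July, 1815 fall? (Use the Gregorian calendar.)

Wednesday

January 1, 1815 is a Sunday.
Jan 1, 1815 → Feb 1, 1815: 31 days (January has 31).
Feb 1, 1815 → Mar 1, 1815: 28 days (February has 28).
Mar 1, 1815 → Apr 1, 1815: 31 days (March has 31).
Apr 1, 1815 → May 1, 1815: 30 days (April has 30).
May 1, 1815 → Jun 1, 1815: 31 days (May has 31).
Jun 1, 1815 → Jul 1, 1815: 30 days (June has 30).
Jul 1, 1815 → Jul 12, 1815: 11 days.
Total: 192 days.
192 mod 7 = 3, so Sunday + 3 = Wednesday.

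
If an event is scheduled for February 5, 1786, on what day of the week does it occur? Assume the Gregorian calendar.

Doomsday rule: the anchor day for the 1700s is Sunday. For year 86: 86÷12 = 7 r 2, and 2÷4 = 0, so 7+2+0 = 9.
Sunday + 9 ≡ Tuesday — that's 1786's doomsday.
In February the doomsday date is Feb 28 (1786 is not a leap year).
Feb 5 is 23 days before Feb 28; 23 mod 7 = 2, so Tuesday − 2 = Sunday.

Sunday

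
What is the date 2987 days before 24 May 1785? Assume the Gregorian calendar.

−365 (one year) → May 24, 1784 (2622 left).
−366 (one year; includes Feb 29, 1784) → May 24, 1783 (2256 left).
−365 (one year) → May 24, 1782 (1891 left).
−365 (one year) → May 24, 1781 (1526 left).
−365 (one year) → May 24, 1780 (1161 left).
−366 (one year; includes Feb 29, 1780) → May 24, 1779 (795 left).
−365 (one year) → May 24, 1778 (430 left).
−365 (one year) → May 24, 1777 (65 left).
−24 → Apr 30, 1777 (end of Apr, 30 days; 41 left).
−30 → Mar 31, 1777 (end of Mar, 31 days; 11 left).
−11 → Mar 20, 1777.

March 20, 1777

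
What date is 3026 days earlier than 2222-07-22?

−365 (one year) → Jul 22, 2221 (2661 left).
−365 (one year) → Jul 22, 2220 (2296 left).
−366 (one year; includes Feb 29, 2220) → Jul 22, 2219 (1930 left).
−365 (one year) → Jul 22, 2218 (1565 left).
−365 (one year) → Jul 22, 2217 (1200 left).
−365 (one year) → Jul 22, 2216 (835 left).
−366 (one year; includes Feb 29, 2216) → Jul 22, 2215 (469 left).
−365 (one year) → Jul 22, 2214 (104 left).
−22 → Jun 30, 2214 (end of Jun, 30 days; 82 left).
−30 → May 31, 2214 (end of May, 31 days; 52 left).
−31 → Apr 30, 2214 (end of Apr, 30 days; 21 left).
−21 → Apr 9, 2214.

April 9, 2214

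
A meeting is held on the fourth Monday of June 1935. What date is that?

June 24, 1935

June 1, 1935 is a Saturday.
The first Monday is therefore June 3 (2 days later).
The fourth Monday is 3 + 3×7 = June 24.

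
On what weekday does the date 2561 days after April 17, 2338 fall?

Saturday

First find the weekday of Apr 17, 2338. Doomsday rule: the anchor day for the 2300s is Wednesday. For year 38: 38÷12 = 3 r 2, and 2÷4 = 0, so 3+2+0 = 5.
Wednesday + 5 ≡ Monday — that's 2338's doomsday.
In April the doomsday date is Apr 4.
Apr 17 is 13 days after Apr 4; 13 mod 7 = 6, so Monday + 6 = Sunday.
2561 mod 7 = 6, so 2561 days after a Sunday is Sunday + 6 = Saturday.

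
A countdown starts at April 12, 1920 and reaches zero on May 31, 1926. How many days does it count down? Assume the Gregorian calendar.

2240

Apr 12, 1920 → Apr 12, 1921: 365 days.
Apr 12, 1921 → Apr 12, 1922: 365 days.
Apr 12, 1922 → Apr 12, 1923: 365 days.
Apr 12, 1923 → Apr 12, 1924: 366 days (Feb 29, 1924 is in that span).
Apr 12, 1924 → Apr 12, 1925: 365 days.
Apr 12, 1925 → Apr 12, 1926: 365 days.
Apr 12, 1926 → May 12, 1926: 30 days (April has 30).
May 12, 1926 → May 31, 1926: 19 days.
Total: 2240 days.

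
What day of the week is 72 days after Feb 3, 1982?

Feb 3, 1982 is a Wednesday.
72 mod 7 = 2, so 72 days after a Wednesday is Wednesday + 2 = Friday.

Friday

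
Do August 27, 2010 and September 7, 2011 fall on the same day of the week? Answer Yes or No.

From Aug 27, 2010 to Sep 7, 2011 is 376 days.
376 mod 7 = 5, so they are different weekdays.
(Aug 27, 2010 is a Friday; Sep 7, 2011 is a Wednesday.)

No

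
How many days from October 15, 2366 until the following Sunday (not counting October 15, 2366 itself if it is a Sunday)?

1

Oct 15, 2366 is a Saturday.
From Saturday to the next Sunday is 1 day.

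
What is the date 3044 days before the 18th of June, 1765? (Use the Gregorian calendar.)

February 16, 1757

−365 (one year) → Jun 18, 1764 (2679 left).
−366 (one year; includes Feb 29, 1764) → Jun 18, 1763 (2313 left).
−365 (one year) → Jun 18, 1762 (1948 left).
−365 (one year) → Jun 18, 1761 (1583 left).
−365 (one year) → Jun 18, 1760 (1218 left).
−366 (one year; includes Feb 29, 1760) → Jun 18, 1759 (852 left).
−365 (one year) → Jun 18, 1758 (487 left).
−365 (one year) → Jun 18, 1757 (122 left).
−18 → May 31, 1757 (end of May, 31 days; 104 left).
−31 → Apr 30, 1757 (end of Apr, 30 days; 73 left).
−30 → Mar 31, 1757 (end of Mar, 31 days; 43 left).
−31 → Feb 28, 1757 (end of Feb, 28 days; 12 left).
−12 → Feb 16, 1757.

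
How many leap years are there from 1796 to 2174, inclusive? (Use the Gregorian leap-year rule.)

Multiples of 4 in [1796,2174]: 95.
Of those, multiples of 100: 4 (not leap unless ÷400).
Multiples of 400: 1.
Leap years = 95 − 4 + 1 = 92.

92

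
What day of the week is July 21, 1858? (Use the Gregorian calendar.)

Wednesday

Doomsday rule: the anchor day for the 1800s is Friday. For year 58: 58÷12 = 4 r 10, and 10÷4 = 2, so 4+10+2 = 16.
Friday + 16 ≡ Sunday — that's 1858's doomsday.
In July the doomsday date is Jul 11.
Jul 21 is 10 days after Jul 11; 10 mod 7 = 3, so Sunday + 3 = Wednesday.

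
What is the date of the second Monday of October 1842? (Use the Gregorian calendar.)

October 1, 1842 is a Saturday.
The first Monday is therefore October 3 (2 days later).
The second Monday is 3 + 1×7 = October 10.

October 10, 1842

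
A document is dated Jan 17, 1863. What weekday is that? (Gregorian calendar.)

Doomsday rule: the anchor day for the 1800s is Friday. For year 63: 63÷12 = 5 r 3, and 3÷4 = 0, so 5+3+0 = 8.
Friday + 8 ≡ Saturday — that's 1863's doomsday.
In January the doomsday date is Jan 3 (1863 is not a leap year).
Jan 17 is 14 days after Jan 3; 14 mod 7 = 0, so Saturday + 0 = Saturday.

Saturday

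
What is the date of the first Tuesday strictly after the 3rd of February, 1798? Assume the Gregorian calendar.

Feb 3, 1798 is a Saturday.
From Saturday to the next Tuesday is 3 days.
Feb 3, 1798 + 3 = Feb 6, 1798.

February 6, 1798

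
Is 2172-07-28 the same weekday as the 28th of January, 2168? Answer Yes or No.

No

From Jan 28, 2168 to Jul 28, 2172 is 1643 days.
1643 mod 7 = 5, so they are different weekdays.
(Jan 28, 2168 is a Thursday; Jul 28, 2172 is a Tuesday.)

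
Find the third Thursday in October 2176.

October 1, 2176 is a Tuesday.
The first Thursday is therefore October 3 (2 days later).
The third Thursday is 3 + 2×7 = October 17.

October 17, 2176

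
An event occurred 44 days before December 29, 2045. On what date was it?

−29 → Nov 30, 2045 (end of Nov, 30 days; 15 left).
−15 → Nov 15, 2045.

November 15, 2045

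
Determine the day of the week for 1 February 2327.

Tuesday

Doomsday rule: the anchor day for the 2300s is Wednesday. For year 27: 27÷12 = 2 r 3, and 3÷4 = 0, so 2+3+0 = 5.
Wednesday + 5 ≡ Monday — that's 2327's doomsday.
In February the doomsday date is Feb 28 (2327 is not a leap year).
Feb 1 is 27 days before Feb 28; 27 mod 7 = 6, so Monday − 6 = Tuesday.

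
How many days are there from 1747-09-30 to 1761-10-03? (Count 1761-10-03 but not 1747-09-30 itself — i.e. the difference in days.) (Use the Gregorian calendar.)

Sep 30, 1747 → Sep 30, 1748: 366 days (Feb 29, 1748 is in that span).
Sep 30, 1748 → Sep 30, 1749: 365 days.
Sep 30, 1749 → Sep 30, 1750: 365 days.
Sep 30, 1750 → Sep 30, 1751: 365 days.
Sep 30, 1751 → Sep 30, 1752: 366 days (Feb 29, 1752 is in that span).
Sep 30, 1752 → Sep 30, 1753: 365 days.
Sep 30, 1753 → Sep 30, 1754: 365 days.
Sep 30, 1754 → Sep 30, 1755: 365 days.
Sep 30, 1755 → Sep 30, 1756: 366 days (Feb 29, 1756 is in that span).
Sep 30, 1756 → Sep 30, 1757: 365 days.
Sep 30, 1757 → Sep 30, 1758: 365 days.
Sep 30, 1758 → Sep 30, 1759: 365 days.
Sep 30, 1759 → Sep 30, 1760: 366 days (Feb 29, 1760 is in that span).
Sep 30, 1760 → Oct 30, 1760: 30 days (September has 30).
Oct 30, 1760 → Nov 30, 1760: 31 days (October has 31).
Nov 30, 1760 → Dec 30, 1760: 30 days (November has 30).
Dec 30, 1760 → Jan 30, 1761: 31 days (December has 31).
Jan 30, 1761 → Feb 28, 1761: 29 days (January has 31).
Feb 28, 1761 → Mar 28, 1761: 28 days (February has 28).
Mar 28, 1761 → Apr 28, 1761: 31 days (March has 31).
Apr 28, 1761 → May 28, 1761: 30 days (April has 30).
May 28, 1761 → Jun 28, 1761: 31 days (May has 31).
Jun 28, 1761 → Jul 28, 1761: 30 days (June has 30).
Jul 28, 1761 → Aug 28, 1761: 31 days (July has 31).
Aug 28, 1761 → Sep 28, 1761: 31 days (August has 31).
Sep 28, 1761 → Oct 3, 1761: 5 days.
Total: 5117 days.

5117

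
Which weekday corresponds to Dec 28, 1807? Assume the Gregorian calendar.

Monday

Doomsday rule: the anchor day for the 1800s is Friday. For year 07: 7÷12 = 0 r 7, and 7÷4 = 1, so 0+7+1 = 8.
Friday + 8 ≡ Saturday — that's 1807's doomsday.
In December the doomsday date is Dec 12.
Dec 28 is 16 days after Dec 12; 16 mod 7 = 2, so Saturday + 2 = Monday.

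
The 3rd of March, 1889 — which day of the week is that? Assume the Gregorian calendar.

Sunday

Doomsday rule: the anchor day for the 1800s is Friday. For year 89: 89÷12 = 7 r 5, and 5÷4 = 1, so 7+5+1 = 13.
Friday + 13 ≡ Thursday — that's 1889's doomsday.
In March the doomsday date is Mar 14.
Mar 3 is 11 days before Mar 14; 11 mod 7 = 4, so Thursday − 4 = Sunday.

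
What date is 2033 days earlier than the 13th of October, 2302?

March 19, 2297

−365 (one year) → Oct 13, 2301 (1668 left).
−365 (one year) → Oct 13, 2300 (1303 left).
−365 (one year) → Oct 13, 2299 (938 left).
−365 (one year) → Oct 13, 2298 (573 left).
−365 (one year) → Oct 13, 2297 (208 left).
−13 → Sep 30, 2297 (end of Sep, 30 days; 195 left).
−30 → Aug 31, 2297 (end of Aug, 31 days; 165 left).
−31 → Jul 31, 2297 (end of Jul, 31 days; 134 left).
−31 → Jun 30, 2297 (end of Jun, 30 days; 103 left).
−30 → May 31, 2297 (end of May, 31 days; 73 left).
−31 → Apr 30, 2297 (end of Apr, 30 days; 42 left).
−30 → Mar 31, 2297 (end of Mar, 31 days; 12 left).
−12 → Mar 19, 2297.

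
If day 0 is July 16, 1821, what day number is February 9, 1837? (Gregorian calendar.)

Jul 16, 1821 → Jul 16, 1822: 365 days.
Jul 16, 1822 → Jul 16, 1823: 365 days.
Jul 16, 1823 → Jul 16, 1824: 366 days (Feb 29, 1824 is in that span).
Jul 16, 1824 → Jul 16, 1825: 365 days.
Jul 16, 1825 → Jul 16, 1826: 365 days.
Jul 16, 1826 → Jul 16, 1827: 365 days.
Jul 16, 1827 → Jul 16, 1828: 366 days (Feb 29, 1828 is in that span).
Jul 16, 1828 → Jul 16, 1829: 365 days.
Jul 16, 1829 → Jul 16, 1830: 365 days.
Jul 16, 1830 → Jul 16, 1831: 365 days.
Jul 16, 1831 → Jul 16, 1832: 366 days (Feb 29, 1832 is in that span).
Jul 16, 1832 → Jul 16, 1833: 365 days.
Jul 16, 1833 → Jul 16, 1834: 365 days.
Jul 16, 1834 → Jul 16, 1835: 365 days.
Jul 16, 1835 → Jul 16, 1836: 366 days (Feb 29, 1836 is in that span).
Jul 16, 1836 → Aug 16, 1836: 31 days (July has 31).
Aug 16, 1836 → Sep 16, 1836: 31 days (August has 31).
Sep 16, 1836 → Oct 16, 1836: 30 days (September has 30).
Oct 16, 1836 → Nov 16, 1836: 31 days (October has 31).
Nov 16, 1836 → Dec 16, 1836: 30 days (November has 30).
Dec 16, 1836 → Jan 16, 1837: 31 days (December has 31).
Jan 16, 1837 → Feb 9, 1837: 24 days.
Total: 5687 days.

5687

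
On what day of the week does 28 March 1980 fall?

Friday

Doomsday rule: the anchor day for the 1900s is Wednesday. For year 80: 80÷12 = 6 r 8, and 8÷4 = 2, so 6+8+2 = 16.
Wednesday + 16 ≡ Friday — that's 1980's doomsday.
In March the doomsday date is Mar 14.
Mar 28 is 14 days after Mar 14; 14 mod 7 = 0, so Friday + 0 = Friday.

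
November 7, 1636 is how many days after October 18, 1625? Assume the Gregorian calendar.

4038

Oct 18, 1625 → Oct 18, 1626: 365 days.
Oct 18, 1626 → Oct 18, 1627: 365 days.
Oct 18, 1627 → Oct 18, 1628: 366 days (Feb 29, 1628 is in that span).
Oct 18, 1628 → Oct 18, 1629: 365 days.
Oct 18, 1629 → Oct 18, 1630: 365 days.
Oct 18, 1630 → Oct 18, 1631: 365 days.
Oct 18, 1631 → Oct 18, 1632: 366 days (Feb 29, 1632 is in that span).
Oct 18, 1632 → Oct 18, 1633: 365 days.
Oct 18, 1633 → Oct 18, 1634: 365 days.
Oct 18, 1634 → Oct 18, 1635: 365 days.
Oct 18, 1635 → Nov 18, 1635: 31 days (October has 31).
Nov 18, 1635 → Dec 18, 1635: 30 days (November has 30).
Dec 18, 1635 → Jan 18, 1636: 31 days (December has 31).
Jan 18, 1636 → Feb 18, 1636: 31 days (January has 31).
Feb 18, 1636 → Mar 18, 1636: 29 days (February has 29).
Mar 18, 1636 → Apr 18, 1636: 31 days (March has 31).
Apr 18, 1636 → May 18, 1636: 30 days (April has 30).
May 18, 1636 → Jun 18, 1636: 31 days (May has 31).
Jun 18, 1636 → Jul 18, 1636: 30 days (June has 30).
Jul 18, 1636 → Aug 18, 1636: 31 days (July has 31).
Aug 18, 1636 → Sep 18, 1636: 31 days (August has 31).
Sep 18, 1636 → Oct 18, 1636: 30 days (September has 30).
Oct 18, 1636 → Nov 7, 1636: 20 days.
Total: 4038 days.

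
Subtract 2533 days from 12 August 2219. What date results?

−365 (one year) → Aug 12, 2218 (2168 left).
−365 (one year) → Aug 12, 2217 (1803 left).
−365 (one year) → Aug 12, 2216 (1438 left).
−366 (one year; includes Feb 29, 2216) → Aug 12, 2215 (1072 left).
−365 (one year) → Aug 12, 2214 (707 left).
−365 (one year) → Aug 12, 2213 (342 left).
−12 → Jul 31, 2213 (end of Jul, 31 days; 330 left).
−31 → Jun 30, 2213 (end of Jun, 30 days; 299 left).
−30 → May 31, 2213 (end of May, 31 days; 269 left).
−31 → Apr 30, 2213 (end of Apr, 30 days; 238 left).
−30 → Mar 31, 2213 (end of Mar, 31 days; 208 left).
−31 → Feb 28, 2213 (end of Feb, 28 days; 177 left).
−28 → Jan 31, 2213 (end of Jan, 31 days; 149 left).
−31 → Dec 31, 2212 (end of Dec, 31 days; 118 left).
−31 → Nov 30, 2212 (end of Nov, 30 days; 87 left).
−30 → Oct 31, 2212 (end of Oct, 31 days; 57 left).
−31 → Sep 30, 2212 (end of Sep, 30 days; 26 left).
−26 → Sep 4, 2212.

September 4, 2212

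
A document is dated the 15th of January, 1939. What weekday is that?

Doomsday rule: the anchor day for the 1900s is Wednesday. For year 39: 39÷12 = 3 r 3, and 3÷4 = 0, so 3+3+0 = 6.
Wednesday + 6 ≡ Tuesday — that's 1939's doomsday.
In January the doomsday date is Jan 3 (1939 is not a leap year).
Jan 15 is 12 days after Jan 3; 12 mod 7 = 5, so Tuesday + 5 = Sunday.

Sunday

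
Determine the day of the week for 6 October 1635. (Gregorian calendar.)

Saturday

Doomsday rule: the anchor day for the 1600s is Tuesday. For year 35: 35÷12 = 2 r 11, and 11÷4 = 2, so 2+11+2 = 15.
Tuesday + 15 ≡ Wednesday — that's 1635's doomsday.
In October the doomsday date is Oct 10.
Oct 6 is 4 days before Oct 10; 4 mod 7 = 4, so Wednesday − 4 = Saturday.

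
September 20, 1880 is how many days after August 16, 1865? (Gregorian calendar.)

5514

Aug 16, 1865 → Aug 16, 1866: 365 days.
Aug 16, 1866 → Aug 16, 1867: 365 days.
Aug 16, 1867 → Aug 16, 1868: 366 days (Feb 29, 1868 is in that span).
Aug 16, 1868 → Aug 16, 1869: 365 days.
Aug 16, 1869 → Aug 16, 1870: 365 days.
Aug 16, 1870 → Aug 16, 1871: 365 days.
Aug 16, 1871 → Aug 16, 1872: 366 days (Feb 29, 1872 is in that span).
Aug 16, 1872 → Aug 16, 1873: 365 days.
Aug 16, 1873 → Aug 16, 1874: 365 days.
Aug 16, 1874 → Aug 16, 1875: 365 days.
Aug 16, 1875 → Aug 16, 1876: 366 days (Feb 29, 1876 is in that span).
Aug 16, 1876 → Aug 16, 1877: 365 days.
Aug 16, 1877 → Aug 16, 1878: 365 days.
Aug 16, 1878 → Aug 16, 1879: 365 days.
Aug 16, 1879 → Aug 16, 1880: 366 days (Feb 29, 1880 is in that span).
Aug 16, 1880 → Sep 16, 1880: 31 days (August has 31).
Sep 16, 1880 → Sep 20, 1880: 4 days.
Total: 5514 days.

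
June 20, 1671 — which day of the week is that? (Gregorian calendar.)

Saturday

Doomsday rule: the anchor day for the 1600s is Tuesday. For year 71: 71÷12 = 5 r 11, and 11÷4 = 2, so 5+11+2 = 18.
Tuesday + 18 ≡ Saturday — that's 1671's doomsday.
In June the doomsday date is Jun 6.
Jun 20 is 14 days after Jun 6; 14 mod 7 = 0, so Saturday + 0 = Saturday.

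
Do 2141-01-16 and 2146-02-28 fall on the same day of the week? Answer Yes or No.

Yes

From Jan 16, 2141 to Feb 28, 2146 is 1869 days.
1869 mod 7 = 0, so they are the same weekday.
(Jan 16, 2141 is a Monday; Feb 28, 2146 is a Monday.)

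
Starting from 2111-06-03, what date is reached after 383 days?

Jun has 30 days: +28 → Jul 1, 2111 (355 left).
Jul has 31 days: +31 → Aug 1, 2111 (324 left).
Aug has 31 days: +31 → Sep 1, 2111 (293 left).
Sep has 30 days: +30 → Oct 1, 2111 (263 left).
Oct has 31 days: +31 → Nov 1, 2111 (232 left).
Nov has 30 days: +30 → Dec 1, 2111 (202 left).
Dec has 31 days: +31 → Jan 1, 2112 (171 left).
Jan has 31 days: +31 → Feb 1, 2112 (140 left).
Feb has 29 days: +29 → Mar 1, 2112 (111 left).
Mar has 31 days: +31 → Apr 1, 2112 (80 left).
Apr has 30 days: +30 → May 1, 2112 (50 left).
May has 31 days: +31 → Jun 1, 2112 (19 left).
+19 → Jun 20, 2112.

June 20, 2112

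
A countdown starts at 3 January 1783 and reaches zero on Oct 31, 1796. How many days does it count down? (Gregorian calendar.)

5050

Jan 3, 1783 → Jan 3, 1784: 365 days.
Jan 3, 1784 → Jan 3, 1785: 366 days (Feb 29, 1784 is in that span).
Jan 3, 1785 → Jan 3, 1786: 365 days.
Jan 3, 1786 → Jan 3, 1787: 365 days.
Jan 3, 1787 → Jan 3, 1788: 365 days.
Jan 3, 1788 → Jan 3, 1789: 366 days (Feb 29, 1788 is in that span).
Jan 3, 1789 → Jan 3, 1790: 365 days.
Jan 3, 1790 → Jan 3, 1791: 365 days.
Jan 3, 1791 → Jan 3, 1792: 365 days.
Jan 3, 1792 → Jan 3, 1793: 366 days (Feb 29, 1792 is in that span).
Jan 3, 1793 → Jan 3, 1794: 365 days.
Jan 3, 1794 → Jan 3, 1795: 365 days.
Jan 3, 1795 → Jan 3, 1796: 365 days.
Jan 3, 1796 → Feb 3, 1796: 31 days (January has 31).
Feb 3, 1796 → Mar 3, 1796: 29 days (February has 29).
Mar 3, 1796 → Apr 3, 1796: 31 days (March has 31).
Apr 3, 1796 → May 3, 1796: 30 days (April has 30).
May 3, 1796 → Jun 3, 1796: 31 days (May has 31).
Jun 3, 1796 → Jul 3, 1796: 30 days (June has 30).
Jul 3, 1796 → Aug 3, 1796: 31 days (July has 31).
Aug 3, 1796 → Sep 3, 1796: 31 days (August has 31).
Sep 3, 1796 → Oct 3, 1796: 30 days (September has 30).
Oct 3, 1796 → Oct 31, 1796: 28 days.
Total: 5050 days.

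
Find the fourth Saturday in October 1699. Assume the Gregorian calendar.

October 1, 1699 is a Thursday.
The first Saturday is therefore October 3 (2 days later).
The fourth Saturday is 3 + 3×7 = October 24.

October 24, 1699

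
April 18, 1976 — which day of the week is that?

January 1, 1976 is a Thursday.
Jan 1, 1976 → Feb 1, 1976: 31 days (January has 31).
Feb 1, 1976 → Mar 1, 1976: 29 days (February has 29).
Mar 1, 1976 → Apr 1, 1976: 31 days (March has 31).
Apr 1, 1976 → Apr 18, 1976: 17 days.
Total: 108 days.
108 mod 7 = 3, so Thursday + 3 = Sunday.

Sunday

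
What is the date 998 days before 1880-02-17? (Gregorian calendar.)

May 25, 1877

−365 (one year) → Feb 17, 1879 (633 left).
−365 (one year) → Feb 17, 1878 (268 left).
−17 → Jan 31, 1878 (end of Jan, 31 days; 251 left).
−31 → Dec 31, 1877 (end of Dec, 31 days; 220 left).
−31 → Nov 30, 1877 (end of Nov, 30 days; 189 left).
−30 → Oct 31, 1877 (end of Oct, 31 days; 159 left).
−31 → Sep 30, 1877 (end of Sep, 30 days; 128 left).
−30 → Aug 31, 1877 (end of Aug, 31 days; 98 left).
−31 → Jul 31, 1877 (end of Jul, 31 days; 67 left).
−31 → Jun 30, 1877 (end of Jun, 30 days; 36 left).
−30 → May 31, 1877 (end of May, 31 days; 6 left).
−6 → May 25, 1877.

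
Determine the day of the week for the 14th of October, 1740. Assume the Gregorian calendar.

Doomsday rule: the anchor day for the 1700s is Sunday. For year 40: 40÷12 = 3 r 4, and 4÷4 = 1, so 3+4+1 = 8.
Sunday + 8 ≡ Monday — that's 1740's doomsday.
In October the doomsday date is Oct 10.
Oct 14 is 4 days after Oct 10; 4 mod 7 = 4, so Monday + 4 = Friday.

Friday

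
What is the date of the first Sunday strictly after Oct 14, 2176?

Oct 14, 2176 is a Monday.
From Monday to the next Sunday is 6 days.
Oct 14, 2176 + 6 = Oct 20, 2176.

October 20, 2176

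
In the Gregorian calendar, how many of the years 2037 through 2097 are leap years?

15

Multiples of 4 in [2037,2097]: 15.
Of those, multiples of 100: 0 (not leap unless ÷400).
Multiples of 400: 0.
Leap years = 15 − 0 + 0 = 15.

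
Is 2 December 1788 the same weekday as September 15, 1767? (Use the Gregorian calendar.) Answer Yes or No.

From Sep 15, 1767 to Dec 2, 1788 is 7749 days.
7749 mod 7 = 0, so they are the same weekday.
(Sep 15, 1767 is a Tuesday; Dec 2, 1788 is a Tuesday.)

Yes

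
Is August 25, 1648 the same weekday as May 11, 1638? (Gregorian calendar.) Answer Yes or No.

From May 11, 1638 to Aug 25, 1648 is 3759 days.
3759 mod 7 = 0, so they are the same weekday.
(May 11, 1638 is a Tuesday; Aug 25, 1648 is a Tuesday.)

Yes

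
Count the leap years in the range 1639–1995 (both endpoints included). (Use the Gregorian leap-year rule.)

86

Multiples of 4 in [1639,1995]: 89.
Of those, multiples of 100: 3 (not leap unless ÷400).
Multiples of 400: 0.
Leap years = 89 − 3 + 0 = 86.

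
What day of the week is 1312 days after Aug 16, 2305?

First find the weekday of Aug 16, 2305. Doomsday rule: the anchor day for the 2300s is Wednesday. For year 05: 5÷12 = 0 r 5, and 5÷4 = 1, so 0+5+1 = 6.
Wednesday + 6 ≡ Tuesday — that's 2305's doomsday.
In August the doomsday date is Aug 8.
Aug 16 is 8 days after Aug 8; 8 mod 7 = 1, so Tuesday + 1 = Wednesday.
1312 mod 7 = 3, so 1312 days after a Wednesday is Wednesday + 3 = Saturday.

Saturday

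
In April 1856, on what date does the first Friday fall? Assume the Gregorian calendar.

April 1, 1856 is a Tuesday.
The first Friday is therefore April 4 (3 days later).

April 4, 1856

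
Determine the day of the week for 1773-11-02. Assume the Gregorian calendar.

Tuesday

Doomsday rule: the anchor day for the 1700s is Sunday. For year 73: 73÷12 = 6 r 1, and 1÷4 = 0, so 6+1+0 = 7.
Sunday + 7 ≡ Sunday — that's 1773's doomsday.
In November the doomsday date is Nov 7.
Nov 2 is 5 days before Nov 7; 5 mod 7 = 5, so Sunday − 5 = Tuesday.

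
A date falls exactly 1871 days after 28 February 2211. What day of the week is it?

Saturday

First find the weekday of Feb 28, 2211. Doomsday rule: the anchor day for the 2200s is Friday. For year 11: 11÷12 = 0 r 11, and 11÷4 = 2, so 0+11+2 = 13.
Friday + 13 ≡ Thursday — that's 2211's doomsday.
In February the doomsday date is Feb 28 (2211 is not a leap year).
Feb 28 is the doomsday itself: Thursday.
1871 mod 7 = 2, so 1871 days after a Thursday is Thursday + 2 = Saturday.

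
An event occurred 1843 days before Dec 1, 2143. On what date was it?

−365 (one year) → Dec 1, 2142 (1478 left).
−365 (one year) → Dec 1, 2141 (1113 left).
−365 (one year) → Dec 1, 2140 (748 left).
−366 (one year; includes Feb 29, 2140) → Dec 1, 2139 (382 left).
−1 → Nov 30, 2139 (end of Nov, 30 days; 381 left).
−30 → Oct 31, 2139 (end of Oct, 31 days; 351 left).
−31 → Sep 30, 2139 (end of Sep, 30 days; 320 left).
−30 → Aug 31, 2139 (end of Aug, 31 days; 290 left).
−31 → Jul 31, 2139 (end of Jul, 31 days; 259 left).
−31 → Jun 30, 2139 (end of Jun, 30 days; 228 left).
−30 → May 31, 2139 (end of May, 31 days; 198 left).
−31 → Apr 30, 2139 (end of Apr, 30 days; 167 left).
−30 → Mar 31, 2139 (end of Mar, 31 days; 137 left).
−31 → Feb 28, 2139 (end of Feb, 28 days; 106 left).
−28 → Jan 31, 2139 (end of Jan, 31 days; 78 left).
−31 → Dec 31, 2138 (end of Dec, 31 days; 47 left).
−31 → Nov 30, 2138 (end of Nov, 30 days; 16 left).
−16 → Nov 14, 2138.

November 14, 2138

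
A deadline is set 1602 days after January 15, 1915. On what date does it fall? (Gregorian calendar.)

+365 (one year) → Jan 15, 1916 (1237 left).
+366 (one year; includes Feb 29, 1916) → Jan 15, 1917 (871 left).
+365 (one year) → Jan 15, 1918 (506 left).
+365 (one year) → Jan 15, 1919 (141 left).
Jan has 31 days: +17 → Feb 1, 1919 (124 left).
Feb has 28 days: +28 → Mar 1, 1919 (96 left).
Mar has 31 days: +31 → Apr 1, 1919 (65 left).
Apr has 30 days: +30 → May 1, 1919 (35 left).
May has 31 days: +31 → Jun 1, 1919 (4 left).
+4 → Jun 5, 1919.

June 5, 1919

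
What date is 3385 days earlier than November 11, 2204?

August 5, 2195

−366 (one year; includes Feb 29, 2204) → Nov 11, 2203 (3019 left).
−365 (one year) → Nov 11, 2202 (2654 left).
−365 (one year) → Nov 11, 2201 (2289 left).
−365 (one year) → Nov 11, 2200 (1924 left).
−365 (one year) → Nov 11, 2199 (1559 left).
−365 (one year) → Nov 11, 2198 (1194 left).
−365 (one year) → Nov 11, 2197 (829 left).
−365 (one year) → Nov 11, 2196 (464 left).
−366 (one year; includes Feb 29, 2196) → Nov 11, 2195 (98 left).
−11 → Oct 31, 2195 (end of Oct, 31 days; 87 left).
−31 → Sep 30, 2195 (end of Sep, 30 days; 56 left).
−30 → Aug 31, 2195 (end of Aug, 31 days; 26 left).
−26 → Aug 5, 2195.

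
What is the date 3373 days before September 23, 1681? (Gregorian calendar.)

June 29, 1672

−365 (one year) → Sep 23, 1680 (3008 left).
−366 (one year; includes Feb 29, 1680) → Sep 23, 1679 (2642 left).
−365 (one year) → Sep 23, 1678 (2277 left).
−365 (one year) → Sep 23, 1677 (1912 left).
−365 (one year) → Sep 23, 1676 (1547 left).
−366 (one year; includes Feb 29, 1676) → Sep 23, 1675 (1181 left).
−365 (one year) → Sep 23, 1674 (816 left).
−365 (one year) → Sep 23, 1673 (451 left).
−365 (one year) → Sep 23, 1672 (86 left).
−23 → Aug 31, 1672 (end of Aug, 31 days; 63 left).
−31 → Jul 31, 1672 (end of Jul, 31 days; 32 left).
−31 → Jun 30, 1672 (end of Jun, 30 days; 1 left).
−1 → Jun 29, 1672.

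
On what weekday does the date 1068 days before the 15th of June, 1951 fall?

Jun 15, 1951 is a Friday.
1068 mod 7 = 4, so 1068 days before a Friday is Friday − 4 = Monday.

Monday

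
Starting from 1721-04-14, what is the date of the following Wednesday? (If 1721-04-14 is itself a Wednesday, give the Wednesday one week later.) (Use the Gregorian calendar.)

April 16, 1721

Apr 14, 1721 is a Monday.
From Monday to the next Wednesday is 2 days.
Apr 14, 1721 + 2 = Apr 16, 1721.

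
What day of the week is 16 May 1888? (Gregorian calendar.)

Doomsday rule: the anchor day for the 1800s is Friday. For year 88: 88÷12 = 7 r 4, and 4÷4 = 1, so 7+4+1 = 12.
Friday + 12 ≡ Wednesday — that's 1888's doomsday.
In May the doomsday date is May 9.
May 16 is 7 days after May 9; 7 mod 7 = 0, so Wednesday + 0 = Wednesday.

Wednesday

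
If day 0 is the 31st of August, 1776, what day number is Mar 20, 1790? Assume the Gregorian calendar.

4949

Aug 31, 1776 → Aug 31, 1777: 365 days.
Aug 31, 1777 → Aug 31, 1778: 365 days.
Aug 31, 1778 → Aug 31, 1779: 365 days.
Aug 31, 1779 → Aug 31, 1780: 366 days (Feb 29, 1780 is in that span).
Aug 31, 1780 → Aug 31, 1781: 365 days.
Aug 31, 1781 → Aug 31, 1782: 365 days.
Aug 31, 1782 → Aug 31, 1783: 365 days.
Aug 31, 1783 → Aug 31, 1784: 366 days (Feb 29, 1784 is in that span).
Aug 31, 1784 → Aug 31, 1785: 365 days.
Aug 31, 1785 → Aug 31, 1786: 365 days.
Aug 31, 1786 → Aug 31, 1787: 365 days.
Aug 31, 1787 → Aug 31, 1788: 366 days (Feb 29, 1788 is in that span).
Aug 31, 1788 → Aug 31, 1789: 365 days.
Aug 31, 1789 → Sep 30, 1789: 30 days (August has 31).
Sep 30, 1789 → Oct 30, 1789: 30 days (September has 30).
Oct 30, 1789 → Nov 30, 1789: 31 days (October has 31).
Nov 30, 1789 → Dec 30, 1789: 30 days (November has 30).
Dec 30, 1789 → Jan 30, 1790: 31 days (December has 31).
Jan 30, 1790 → Feb 28, 1790: 29 days (January has 31).
Feb 28, 1790 → Mar 20, 1790: 20 days.
Total: 4949 days.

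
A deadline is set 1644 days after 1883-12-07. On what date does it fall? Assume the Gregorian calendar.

+366 (one year; includes Feb 29, 1884) → Dec 7, 1884 (1278 left).
+365 (one year) → Dec 7, 1885 (913 left).
+365 (one year) → Dec 7, 1886 (548 left).
+365 (one year) → Dec 7, 1887 (183 left).
Dec has 31 days: +25 → Jan 1, 1888 (158 left).
Jan has 31 days: +31 → Feb 1, 1888 (127 left).
Feb has 29 days: +29 → Mar 1, 1888 (98 left).
Mar has 31 days: +31 → Apr 1, 1888 (67 left).
Apr has 30 days: +30 → May 1, 1888 (37 left).
May has 31 days: +31 → Jun 1, 1888 (6 left).
+6 → Jun 7, 1888.

June 7, 1888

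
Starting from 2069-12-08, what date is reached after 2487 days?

September 29, 2076

+365 (one year) → Dec 8, 2070 (2122 left).
+365 (one year) → Dec 8, 2071 (1757 left).
+366 (one year; includes Feb 29, 2072) → Dec 8, 2072 (1391 left).
+365 (one year) → Dec 8, 2073 (1026 left).
+365 (one year) → Dec 8, 2074 (661 left).
+365 (one year) → Dec 8, 2075 (296 left).
Dec has 31 days: +24 → Jan 1, 2076 (272 left).
Jan has 31 days: +31 → Feb 1, 2076 (241 left).
Feb has 29 days: +29 → Mar 1, 2076 (212 left).
Mar has 31 days: +31 → Apr 1, 2076 (181 left).
Apr has 30 days: +30 → May 1, 2076 (151 left).
May has 31 days: +31 → Jun 1, 2076 (120 left).
Jun has 30 days: +30 → Jul 1, 2076 (90 left).
Jul has 31 days: +31 → Aug 1, 2076 (59 left).
Aug has 31 days: +31 → Sep 1, 2076 (28 left).
+28 → Sep 29, 2076.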